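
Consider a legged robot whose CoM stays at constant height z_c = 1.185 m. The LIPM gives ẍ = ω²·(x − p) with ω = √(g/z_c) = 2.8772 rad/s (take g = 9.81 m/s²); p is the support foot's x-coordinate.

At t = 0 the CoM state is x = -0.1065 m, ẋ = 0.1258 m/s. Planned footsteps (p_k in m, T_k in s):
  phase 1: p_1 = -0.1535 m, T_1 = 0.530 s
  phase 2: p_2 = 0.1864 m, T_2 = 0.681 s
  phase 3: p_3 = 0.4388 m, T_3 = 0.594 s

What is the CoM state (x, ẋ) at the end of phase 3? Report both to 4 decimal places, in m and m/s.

x = 1.2224, ẋ = 2.4109

phase 1: p=-0.1535, T=0.530, ωT=1.524916, cosh=2.406198, sinh=2.188559; start (x,ẋ)=(-0.106500, 0.125800) → end (x,ẋ)=(0.055282, 0.598655)
phase 2: p=0.1864, T=0.681, ωT=1.959373, cosh=3.617913, sinh=3.476966; start (x,ẋ)=(0.055282, 0.598655) → end (x,ẋ)=(0.435474, 0.854185)
phase 3: p=0.4388, T=0.594, ωT=1.709057, cosh=2.852393, sinh=2.671356; start (x,ẋ)=(0.435474, 0.854185) → end (x,ẋ)=(1.222386, 2.410905)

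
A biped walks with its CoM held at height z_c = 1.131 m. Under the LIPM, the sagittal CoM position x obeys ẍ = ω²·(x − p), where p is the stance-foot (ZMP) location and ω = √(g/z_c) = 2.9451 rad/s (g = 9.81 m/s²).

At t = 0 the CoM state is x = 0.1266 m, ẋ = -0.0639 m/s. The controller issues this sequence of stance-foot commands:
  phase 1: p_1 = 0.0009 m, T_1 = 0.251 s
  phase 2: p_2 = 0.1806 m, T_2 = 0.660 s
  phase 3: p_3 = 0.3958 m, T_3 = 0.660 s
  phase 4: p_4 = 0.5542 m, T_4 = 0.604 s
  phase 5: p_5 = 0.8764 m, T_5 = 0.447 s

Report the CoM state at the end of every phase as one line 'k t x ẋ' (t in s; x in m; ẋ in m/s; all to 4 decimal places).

phase 1: p=0.0009, T=0.251, ωT=0.739220, cosh=1.285894, sinh=0.808408; start (x,ẋ)=(0.126600, -0.063900) → end (x,ẋ)=(0.144997, 0.217103)
phase 2: p=0.1806, T=0.660, ωT=1.943766, cosh=3.564085, sinh=3.420922; start (x,ẋ)=(0.144997, 0.217103) → end (x,ẋ)=(0.305886, 0.415073)
phase 3: p=0.3958, T=0.660, ωT=1.943766, cosh=3.564085, sinh=3.420922; start (x,ẋ)=(0.305886, 0.415073) → end (x,ẋ)=(0.557474, 0.573480)
phase 4: p=0.5542, T=0.604, ωT=1.778840, cosh=3.045909, sinh=2.877075; start (x,ẋ)=(0.557474, 0.573480) → end (x,ẋ)=(1.124407, 1.774511)
phase 5: p=0.8764, T=0.447, ωT=1.316460, cosh=1.999137, sinh=1.731055; start (x,ẋ)=(1.124407, 1.774511) → end (x,ẋ)=(2.415213, 4.811864)

1 0.2510 0.1450 0.2171
2 0.9110 0.3059 0.4151
3 1.5710 0.5575 0.5735
4 2.1750 1.1244 1.7745
5 2.6220 2.4152 4.8119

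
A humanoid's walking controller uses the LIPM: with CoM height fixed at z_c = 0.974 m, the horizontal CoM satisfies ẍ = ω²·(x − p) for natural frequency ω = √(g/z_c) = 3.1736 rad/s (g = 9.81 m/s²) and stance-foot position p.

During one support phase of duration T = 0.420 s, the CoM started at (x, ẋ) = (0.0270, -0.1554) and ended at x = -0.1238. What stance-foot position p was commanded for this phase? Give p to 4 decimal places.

p = 0.0897

ωT = 3.1736·0.420 = 1.332912; cosh(ωT) = 2.027889, sinh(ωT) = 1.764181
x(T) = p + (x₀−p)·cosh(ωT) + (ẋ₀/ω)·sinh(ωT) ⇒ p·(1 − cosh) = x(T) − x₀·cosh − (ẋ₀/ω)·sinh
numerator   = -0.1238 − (0.0270)·2.027889 − (-0.1554/3.1736)·1.764181 = -0.092167
denominator = 1 − 2.027889 = -1.027889
p = -0.092167 / -1.027889 = 0.0897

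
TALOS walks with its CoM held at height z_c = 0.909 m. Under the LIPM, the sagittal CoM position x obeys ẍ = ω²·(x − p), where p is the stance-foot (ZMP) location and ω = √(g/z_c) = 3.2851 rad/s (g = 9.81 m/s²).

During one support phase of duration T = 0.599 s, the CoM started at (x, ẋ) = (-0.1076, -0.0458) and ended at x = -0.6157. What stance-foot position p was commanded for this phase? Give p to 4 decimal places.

ωT = 3.2851·0.599 = 1.967775; cosh(ωT) = 3.647253, sinh(ωT) = 3.507486
x(T) = p + (x₀−p)·cosh(ωT) + (ẋ₀/ω)·sinh(ωT) ⇒ p·(1 − cosh) = x(T) − x₀·cosh − (ẋ₀/ω)·sinh
numerator   = -0.6157 − (-0.1076)·3.647253 − (-0.0458/3.2851)·3.507486 = -0.174355
denominator = 1 − 3.647253 = -2.647253
p = -0.174355 / -2.647253 = 0.0659

p = 0.0659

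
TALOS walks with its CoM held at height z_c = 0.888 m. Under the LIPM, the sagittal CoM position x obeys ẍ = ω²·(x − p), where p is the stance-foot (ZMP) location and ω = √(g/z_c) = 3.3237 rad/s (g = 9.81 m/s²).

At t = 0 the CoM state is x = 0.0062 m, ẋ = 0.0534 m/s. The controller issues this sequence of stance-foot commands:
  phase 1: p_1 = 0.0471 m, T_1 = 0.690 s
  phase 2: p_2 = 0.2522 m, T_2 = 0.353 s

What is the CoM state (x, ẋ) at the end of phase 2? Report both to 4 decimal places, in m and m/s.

x = -0.5096, ẋ = -2.3152

phase 1: p=0.0471, T=0.690, ωT=2.293353, cosh=5.004516, sinh=4.903588; start (x,ẋ)=(0.006200, 0.053400) → end (x,ẋ)=(-0.078802, -0.399349)
phase 2: p=0.2522, T=0.353, ωT=1.173266, cosh=1.770944, sinh=1.461589; start (x,ẋ)=(-0.078802, -0.399349) → end (x,ẋ)=(-0.509598, -2.315192)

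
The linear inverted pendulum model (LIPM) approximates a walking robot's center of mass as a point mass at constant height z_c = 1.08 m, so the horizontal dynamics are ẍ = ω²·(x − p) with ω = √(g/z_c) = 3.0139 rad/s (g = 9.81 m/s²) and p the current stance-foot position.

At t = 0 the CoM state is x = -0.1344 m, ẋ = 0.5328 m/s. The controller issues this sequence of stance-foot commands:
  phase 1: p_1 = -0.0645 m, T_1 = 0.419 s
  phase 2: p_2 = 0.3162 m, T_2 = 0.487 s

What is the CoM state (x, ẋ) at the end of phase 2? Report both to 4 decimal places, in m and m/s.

phase 1: p=-0.0645, T=0.419, ωT=1.262824, cosh=1.909123, sinh=1.626269; start (x,ẋ)=(-0.134400, 0.532800) → end (x,ẋ)=(0.089546, 0.674572)
phase 2: p=0.3162, T=0.487, ωT=1.467769, cosh=2.284992, sinh=2.054553; start (x,ẋ)=(0.089546, 0.674572) → end (x,ẋ)=(0.258147, 0.137898)

x = 0.2581, ẋ = 0.1379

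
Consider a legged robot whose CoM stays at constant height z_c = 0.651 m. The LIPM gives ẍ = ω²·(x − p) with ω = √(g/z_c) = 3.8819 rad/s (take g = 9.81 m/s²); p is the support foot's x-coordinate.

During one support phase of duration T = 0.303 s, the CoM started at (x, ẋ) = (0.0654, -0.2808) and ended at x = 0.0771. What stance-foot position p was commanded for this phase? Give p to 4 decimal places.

p = -0.0866

ωT = 3.8819·0.303 = 1.176216; cosh(ωT) = 1.775263, sinh(ωT) = 1.466819
x(T) = p + (x₀−p)·cosh(ωT) + (ẋ₀/ω)·sinh(ωT) ⇒ p·(1 − cosh) = x(T) − x₀·cosh − (ẋ₀/ω)·sinh
numerator   = 0.0771 − (0.0654)·1.775263 − (-0.2808/3.8819)·1.466819 = 0.067101
denominator = 1 − 1.775263 = -0.775263
p = 0.067101 / -0.775263 = -0.0866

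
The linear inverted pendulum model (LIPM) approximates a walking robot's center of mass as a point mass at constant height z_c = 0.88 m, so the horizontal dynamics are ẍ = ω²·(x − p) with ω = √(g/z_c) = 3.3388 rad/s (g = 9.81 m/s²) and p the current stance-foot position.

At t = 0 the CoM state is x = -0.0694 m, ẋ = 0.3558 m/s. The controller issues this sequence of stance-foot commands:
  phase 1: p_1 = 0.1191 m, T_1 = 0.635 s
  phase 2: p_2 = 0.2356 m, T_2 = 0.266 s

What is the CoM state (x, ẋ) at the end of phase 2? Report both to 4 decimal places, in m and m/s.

x = -0.7669, ẋ = -3.1385

phase 1: p=0.1191, T=0.635, ωT=2.120138, cosh=4.226151, sinh=4.106136; start (x,ẋ)=(-0.069400, 0.355800) → end (x,ẋ)=(-0.239958, -1.080589)
phase 2: p=0.2356, T=0.266, ωT=0.888121, cosh=1.420993, sinh=1.009565; start (x,ẋ)=(-0.239958, -1.080589) → end (x,ẋ)=(-0.766906, -3.138490)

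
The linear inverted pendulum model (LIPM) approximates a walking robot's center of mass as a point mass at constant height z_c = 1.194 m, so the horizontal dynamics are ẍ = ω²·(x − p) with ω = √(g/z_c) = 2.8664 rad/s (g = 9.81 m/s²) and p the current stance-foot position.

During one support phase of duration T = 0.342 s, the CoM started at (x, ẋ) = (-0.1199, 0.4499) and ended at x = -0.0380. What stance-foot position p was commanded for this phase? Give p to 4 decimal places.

ωT = 2.8664·0.342 = 0.980309; cosh(ωT) = 1.520237, sinh(ωT) = 1.145042
x(T) = p + (x₀−p)·cosh(ωT) + (ẋ₀/ω)·sinh(ωT) ⇒ p·(1 − cosh) = x(T) − x₀·cosh − (ẋ₀/ω)·sinh
numerator   = -0.0380 − (-0.1199)·1.520237 − (0.4499/2.8664)·1.145042 = -0.035445
denominator = 1 − 1.520237 = -0.520237
p = -0.035445 / -0.520237 = 0.0681

p = 0.0681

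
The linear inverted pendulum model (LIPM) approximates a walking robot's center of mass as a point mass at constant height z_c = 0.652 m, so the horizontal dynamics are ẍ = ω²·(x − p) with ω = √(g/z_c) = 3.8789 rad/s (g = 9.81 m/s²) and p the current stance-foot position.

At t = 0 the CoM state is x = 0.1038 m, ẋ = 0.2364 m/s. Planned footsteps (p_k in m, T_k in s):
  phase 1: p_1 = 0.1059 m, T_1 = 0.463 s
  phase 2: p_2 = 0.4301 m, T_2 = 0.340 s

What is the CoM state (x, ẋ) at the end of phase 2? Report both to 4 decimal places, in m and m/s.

phase 1: p=0.1059, T=0.463, ωT=1.795931, cosh=3.095526, sinh=2.929553; start (x,ẋ)=(0.103800, 0.236400) → end (x,ẋ)=(0.277941, 0.707919)
phase 2: p=0.4301, T=0.340, ωT=1.318826, cosh=2.003239, sinh=1.735790; start (x,ẋ)=(0.277941, 0.707919) → end (x,ẋ)=(0.442080, 0.393654)

x = 0.4421, ẋ = 0.3937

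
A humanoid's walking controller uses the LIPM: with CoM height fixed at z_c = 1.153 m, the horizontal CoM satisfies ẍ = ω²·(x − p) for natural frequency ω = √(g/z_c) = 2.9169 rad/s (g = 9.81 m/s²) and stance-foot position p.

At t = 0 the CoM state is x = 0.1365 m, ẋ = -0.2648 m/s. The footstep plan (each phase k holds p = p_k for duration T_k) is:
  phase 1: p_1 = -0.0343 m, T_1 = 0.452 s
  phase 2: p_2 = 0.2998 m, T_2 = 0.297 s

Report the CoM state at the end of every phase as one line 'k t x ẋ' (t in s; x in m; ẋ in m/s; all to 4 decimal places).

phase 1: p=-0.0343, T=0.452, ωT=1.318439, cosh=2.002567, sinh=1.735015; start (x,ẋ)=(0.136500, -0.264800) → end (x,ẋ)=(0.150232, 0.334116)
phase 2: p=0.2998, T=0.297, ωT=0.866319, cosh=1.399319, sinh=0.978823; start (x,ẋ)=(0.150232, 0.334116) → end (x,ẋ)=(0.202625, 0.040498)

1 0.4520 0.1502 0.3341
2 0.7490 0.2026 0.0405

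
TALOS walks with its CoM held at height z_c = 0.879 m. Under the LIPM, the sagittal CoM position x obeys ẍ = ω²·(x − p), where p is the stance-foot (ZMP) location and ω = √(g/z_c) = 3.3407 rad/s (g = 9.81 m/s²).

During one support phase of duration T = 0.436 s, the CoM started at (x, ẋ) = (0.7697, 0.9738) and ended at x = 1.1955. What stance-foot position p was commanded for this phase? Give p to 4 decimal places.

ωT = 3.3407·0.436 = 1.456545; cosh(ωT) = 2.262074, sinh(ωT) = 2.029034
x(T) = p + (x₀−p)·cosh(ωT) + (ẋ₀/ω)·sinh(ωT) ⇒ p·(1 − cosh) = x(T) − x₀·cosh − (ẋ₀/ω)·sinh
numerator   = 1.1955 − (0.7697)·2.262074 − (0.9738/3.3407)·2.029034 = -1.137074
denominator = 1 − 2.262074 = -1.262074
p = -1.137074 / -1.262074 = 0.9010

p = 0.9010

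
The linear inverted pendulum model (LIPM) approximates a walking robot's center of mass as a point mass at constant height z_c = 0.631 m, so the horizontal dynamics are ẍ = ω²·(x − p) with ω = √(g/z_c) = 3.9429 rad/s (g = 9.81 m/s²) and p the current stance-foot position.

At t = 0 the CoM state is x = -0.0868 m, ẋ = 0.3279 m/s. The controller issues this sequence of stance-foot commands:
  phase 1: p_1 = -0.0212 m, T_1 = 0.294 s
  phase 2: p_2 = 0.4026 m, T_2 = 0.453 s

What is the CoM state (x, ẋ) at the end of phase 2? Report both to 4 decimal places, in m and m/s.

phase 1: p=-0.0212, T=0.294, ωT=1.159213, cosh=1.750578, sinh=1.436845; start (x,ẋ)=(-0.086800, 0.327900) → end (x,ẋ)=(-0.016547, 0.202368)
phase 2: p=0.4026, T=0.453, ωT=1.786134, cosh=3.066974, sinh=2.899367; start (x,ẋ)=(-0.016547, 0.202368) → end (x,ẋ)=(-0.734103, -4.170991)

x = -0.7341, ẋ = -4.1710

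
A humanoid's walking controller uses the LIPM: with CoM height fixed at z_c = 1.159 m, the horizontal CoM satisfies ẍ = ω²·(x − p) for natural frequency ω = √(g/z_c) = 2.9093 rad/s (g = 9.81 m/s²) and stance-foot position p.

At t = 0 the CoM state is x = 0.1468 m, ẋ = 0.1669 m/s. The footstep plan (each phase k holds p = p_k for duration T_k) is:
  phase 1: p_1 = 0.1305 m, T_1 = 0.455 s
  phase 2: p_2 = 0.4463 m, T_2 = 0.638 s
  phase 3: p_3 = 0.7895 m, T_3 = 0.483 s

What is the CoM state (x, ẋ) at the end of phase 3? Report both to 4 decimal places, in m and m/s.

x = -0.4670, ẋ = -3.3741

phase 1: p=0.1305, T=0.455, ωT=1.323732, cosh=2.011778, sinh=1.745638; start (x,ẋ)=(0.146800, 0.166900) → end (x,ẋ)=(0.263435, 0.418547)
phase 2: p=0.4463, T=0.638, ωT=1.856133, cosh=3.277611, sinh=3.121335; start (x,ẋ)=(0.263435, 0.418547) → end (x,ẋ)=(0.295992, -0.288743)
phase 3: p=0.7895, T=0.483, ωT=1.405192, cosh=2.160814, sinh=1.915494; start (x,ẋ)=(0.295992, -0.288743) → end (x,ẋ)=(-0.466989, -3.374117)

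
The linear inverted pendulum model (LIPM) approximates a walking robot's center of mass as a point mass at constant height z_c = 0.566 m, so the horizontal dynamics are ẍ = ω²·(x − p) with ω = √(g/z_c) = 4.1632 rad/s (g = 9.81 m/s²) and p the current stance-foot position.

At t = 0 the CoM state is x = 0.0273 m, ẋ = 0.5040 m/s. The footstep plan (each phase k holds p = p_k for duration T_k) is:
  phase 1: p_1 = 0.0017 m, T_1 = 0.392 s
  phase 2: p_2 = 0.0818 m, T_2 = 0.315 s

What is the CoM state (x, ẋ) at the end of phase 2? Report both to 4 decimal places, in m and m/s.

phase 1: p=0.0017, T=0.392, ωT=1.631974, cosh=2.654752, sinh=2.459209; start (x,ẋ)=(0.027300, 0.504000) → end (x,ẋ)=(0.367375, 1.600093)
phase 2: p=0.0818, T=0.315, ωT=1.311408, cosh=1.990418, sinh=1.720978; start (x,ẋ)=(0.367375, 1.600093) → end (x,ẋ)=(1.311658, 5.230936)

x = 1.3117, ẋ = 5.2309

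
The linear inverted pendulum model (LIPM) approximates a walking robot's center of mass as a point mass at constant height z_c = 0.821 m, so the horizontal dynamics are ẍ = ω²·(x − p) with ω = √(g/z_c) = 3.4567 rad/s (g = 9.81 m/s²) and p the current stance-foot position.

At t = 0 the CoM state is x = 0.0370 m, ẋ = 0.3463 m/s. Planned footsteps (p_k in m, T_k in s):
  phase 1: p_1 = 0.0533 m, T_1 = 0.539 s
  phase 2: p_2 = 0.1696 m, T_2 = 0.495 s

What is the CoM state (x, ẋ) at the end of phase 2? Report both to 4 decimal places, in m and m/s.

phase 1: p=0.0533, T=0.539, ωT=1.863161, cosh=3.299629, sinh=3.144447; start (x,ẋ)=(0.037000, 0.346300) → end (x,ẋ)=(0.314534, 0.965490)
phase 2: p=0.1696, T=0.495, ωT=1.711067, cosh=2.857767, sinh=2.677094; start (x,ẋ)=(0.314534, 0.965490) → end (x,ẋ)=(1.331526, 4.100351)

x = 1.3315, ẋ = 4.1004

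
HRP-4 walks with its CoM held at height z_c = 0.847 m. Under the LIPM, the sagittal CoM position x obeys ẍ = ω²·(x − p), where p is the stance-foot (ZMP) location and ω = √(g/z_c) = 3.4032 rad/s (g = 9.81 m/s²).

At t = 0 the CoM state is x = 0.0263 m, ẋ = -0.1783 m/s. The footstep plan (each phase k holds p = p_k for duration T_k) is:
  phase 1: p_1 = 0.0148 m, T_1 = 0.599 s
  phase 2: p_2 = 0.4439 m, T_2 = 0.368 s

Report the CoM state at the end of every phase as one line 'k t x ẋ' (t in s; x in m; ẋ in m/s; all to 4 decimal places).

phase 1: p=0.0148, T=0.599, ωT=2.038517, cosh=3.904716, sinh=3.774495; start (x,ẋ)=(0.026300, -0.178300) → end (x,ẋ)=(-0.138049, -0.548489)
phase 2: p=0.4439, T=0.368, ωT=1.252378, cosh=1.892238, sinh=1.606414; start (x,ẋ)=(-0.138049, -0.548489) → end (x,ẋ)=(-0.916189, -4.219354)

1 0.5990 -0.1380 -0.5485
2 0.9670 -0.9162 -4.2194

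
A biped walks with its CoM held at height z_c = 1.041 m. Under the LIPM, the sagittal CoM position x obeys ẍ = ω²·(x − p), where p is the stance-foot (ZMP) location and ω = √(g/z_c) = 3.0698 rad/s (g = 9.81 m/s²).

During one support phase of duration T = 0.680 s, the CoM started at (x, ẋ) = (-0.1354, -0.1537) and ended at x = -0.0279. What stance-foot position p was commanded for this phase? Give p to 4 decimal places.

ωT = 3.0698·0.680 = 2.087464; cosh(ωT) = 4.094220, sinh(ωT) = 3.970218
x(T) = p + (x₀−p)·cosh(ωT) + (ẋ₀/ω)·sinh(ωT) ⇒ p·(1 − cosh) = x(T) − x₀·cosh − (ẋ₀/ω)·sinh
numerator   = -0.0279 − (-0.1354)·4.094220 − (-0.1537/3.0698)·3.970218 = 0.725240
denominator = 1 − 4.094220 = -3.094220
p = 0.725240 / -3.094220 = -0.2344

p = -0.2344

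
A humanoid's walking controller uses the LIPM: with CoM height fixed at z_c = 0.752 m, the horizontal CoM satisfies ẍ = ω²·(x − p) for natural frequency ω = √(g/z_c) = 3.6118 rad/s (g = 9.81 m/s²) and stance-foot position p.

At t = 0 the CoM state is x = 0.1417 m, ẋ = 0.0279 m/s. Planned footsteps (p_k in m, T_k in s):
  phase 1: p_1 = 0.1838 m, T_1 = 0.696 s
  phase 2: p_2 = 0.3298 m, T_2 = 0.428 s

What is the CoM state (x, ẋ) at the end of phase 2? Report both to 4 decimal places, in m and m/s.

phase 1: p=0.1838, T=0.696, ωT=2.513813, cosh=6.216447, sinh=6.135488; start (x,ẋ)=(0.141700, 0.027900) → end (x,ẋ)=(-0.030518, -0.759504)
phase 2: p=0.3298, T=0.428, ωT=1.545850, cosh=2.452545, sinh=2.239415; start (x,ẋ)=(-0.030518, -0.759504) → end (x,ẋ)=(-1.024809, -4.777082)

x = -1.0248, ẋ = -4.7771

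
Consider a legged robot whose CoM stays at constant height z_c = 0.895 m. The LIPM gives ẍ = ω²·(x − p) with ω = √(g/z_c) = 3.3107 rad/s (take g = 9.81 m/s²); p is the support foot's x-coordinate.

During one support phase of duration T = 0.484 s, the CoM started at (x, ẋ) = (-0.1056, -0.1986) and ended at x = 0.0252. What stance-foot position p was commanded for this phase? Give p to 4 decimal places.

p = -0.2785

ωT = 3.3107·0.484 = 1.602379; cosh(ωT) = 2.583123, sinh(ωT) = 2.381706
x(T) = p + (x₀−p)·cosh(ωT) + (ẋ₀/ω)·sinh(ωT) ⇒ p·(1 − cosh) = x(T) − x₀·cosh − (ẋ₀/ω)·sinh
numerator   = 0.0252 − (-0.1056)·2.583123 − (-0.1986/3.3107)·2.381706 = 0.440850
denominator = 1 − 2.583123 = -1.583123
p = 0.440850 / -1.583123 = -0.2785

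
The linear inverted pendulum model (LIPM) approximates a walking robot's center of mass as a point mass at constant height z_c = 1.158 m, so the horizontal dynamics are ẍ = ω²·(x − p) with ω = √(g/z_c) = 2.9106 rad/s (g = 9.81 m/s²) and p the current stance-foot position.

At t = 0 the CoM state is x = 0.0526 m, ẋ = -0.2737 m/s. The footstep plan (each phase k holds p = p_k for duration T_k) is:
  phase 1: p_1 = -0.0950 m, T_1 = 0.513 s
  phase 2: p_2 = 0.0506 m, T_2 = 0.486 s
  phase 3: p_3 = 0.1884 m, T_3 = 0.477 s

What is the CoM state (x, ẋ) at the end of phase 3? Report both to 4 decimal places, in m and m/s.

x = 0.6577, ẋ = 1.4820

phase 1: p=-0.0950, T=0.513, ωT=1.493138, cosh=2.337853, sinh=2.113187; start (x,ẋ)=(0.052600, -0.273700) → end (x,ẋ)=(0.051352, 0.267964)
phase 2: p=0.0506, T=0.486, ωT=1.414552, cosh=2.178838, sinh=1.935803; start (x,ẋ)=(0.051352, 0.267964) → end (x,ẋ)=(0.230459, 0.588090)
phase 3: p=0.1884, T=0.477, ωT=1.388356, cosh=2.128870, sinh=1.879385; start (x,ẋ)=(0.230459, 0.588090) → end (x,ẋ)=(0.657670, 1.482035)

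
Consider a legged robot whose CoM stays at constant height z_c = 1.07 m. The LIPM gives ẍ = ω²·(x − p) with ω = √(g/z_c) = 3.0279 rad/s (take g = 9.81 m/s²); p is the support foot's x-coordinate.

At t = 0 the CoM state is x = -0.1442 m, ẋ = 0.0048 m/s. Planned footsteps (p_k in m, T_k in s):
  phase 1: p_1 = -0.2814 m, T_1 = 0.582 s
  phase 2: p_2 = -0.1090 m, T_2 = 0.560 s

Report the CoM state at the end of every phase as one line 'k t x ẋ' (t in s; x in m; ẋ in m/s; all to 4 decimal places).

phase 1: p=-0.2814, T=0.582, ωT=1.762238, cosh=2.998560, sinh=2.826899; start (x,ẋ)=(-0.144200, 0.004800) → end (x,ẋ)=(0.134484, 1.188766)
phase 2: p=-0.1090, T=0.560, ωT=1.695624, cosh=2.816765, sinh=2.633281; start (x,ẋ)=(0.134484, 1.188766) → end (x,ẋ)=(1.610673, 5.289846)

1 0.5820 0.1345 1.1888
2 1.1420 1.6107 5.2898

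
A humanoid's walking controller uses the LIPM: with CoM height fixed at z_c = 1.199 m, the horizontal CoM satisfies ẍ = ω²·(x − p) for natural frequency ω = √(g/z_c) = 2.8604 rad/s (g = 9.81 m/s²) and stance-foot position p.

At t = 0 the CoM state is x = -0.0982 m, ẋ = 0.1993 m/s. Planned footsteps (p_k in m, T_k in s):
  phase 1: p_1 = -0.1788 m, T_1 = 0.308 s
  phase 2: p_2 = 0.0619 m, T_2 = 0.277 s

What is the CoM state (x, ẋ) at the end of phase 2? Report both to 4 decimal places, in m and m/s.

phase 1: p=-0.1788, T=0.308, ωT=0.881003, cosh=1.413843, sinh=0.999476; start (x,ẋ)=(-0.098200, 0.199300) → end (x,ẋ)=(0.004795, 0.512206)
phase 2: p=0.0619, T=0.277, ωT=0.792331, cosh=1.330663, sinh=0.877875; start (x,ẋ)=(0.004795, 0.512206) → end (x,ẋ)=(0.143112, 0.538179)

x = 0.1431, ẋ = 0.5382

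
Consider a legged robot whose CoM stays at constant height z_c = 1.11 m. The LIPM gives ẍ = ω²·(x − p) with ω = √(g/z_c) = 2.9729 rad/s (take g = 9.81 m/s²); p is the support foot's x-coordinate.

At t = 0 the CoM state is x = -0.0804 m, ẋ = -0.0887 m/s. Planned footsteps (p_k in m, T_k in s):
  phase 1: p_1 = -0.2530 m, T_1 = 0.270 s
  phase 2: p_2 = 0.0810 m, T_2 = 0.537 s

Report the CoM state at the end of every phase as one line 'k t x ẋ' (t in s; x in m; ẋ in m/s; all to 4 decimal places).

phase 1: p=-0.2530, T=0.270, ωT=0.802683, cosh=1.339823, sinh=0.891698; start (x,ẋ)=(-0.080400, -0.088700) → end (x,ẋ)=(-0.048351, 0.338708)
phase 2: p=0.0810, T=0.537, ωT=1.596447, cosh=2.569041, sinh=2.366426; start (x,ẋ)=(-0.048351, 0.338708) → end (x,ẋ)=(0.018302, -0.039852)

1 0.2700 -0.0484 0.3387
2 0.8070 0.0183 -0.0399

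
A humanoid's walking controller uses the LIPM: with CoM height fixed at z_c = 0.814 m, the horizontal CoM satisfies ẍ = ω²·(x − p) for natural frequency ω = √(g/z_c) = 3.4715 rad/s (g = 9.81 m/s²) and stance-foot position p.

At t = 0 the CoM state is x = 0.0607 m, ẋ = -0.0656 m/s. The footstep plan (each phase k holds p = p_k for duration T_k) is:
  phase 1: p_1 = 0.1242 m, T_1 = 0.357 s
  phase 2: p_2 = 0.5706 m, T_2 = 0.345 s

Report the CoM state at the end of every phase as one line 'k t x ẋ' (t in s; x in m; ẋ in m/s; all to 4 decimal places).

1 0.3570 -0.0245 -0.4715
2 0.7020 -0.7093 -3.9618

phase 1: p=0.1242, T=0.357, ωT=1.239325, cosh=1.871431, sinh=1.581852; start (x,ẋ)=(0.060700, -0.065600) → end (x,ẋ)=(-0.024528, -0.471470)
phase 2: p=0.5706, T=0.345, ωT=1.197667, cosh=1.807140, sinh=1.505242; start (x,ẋ)=(-0.024528, -0.471470) → end (x,ẋ)=(-0.709308, -3.961821)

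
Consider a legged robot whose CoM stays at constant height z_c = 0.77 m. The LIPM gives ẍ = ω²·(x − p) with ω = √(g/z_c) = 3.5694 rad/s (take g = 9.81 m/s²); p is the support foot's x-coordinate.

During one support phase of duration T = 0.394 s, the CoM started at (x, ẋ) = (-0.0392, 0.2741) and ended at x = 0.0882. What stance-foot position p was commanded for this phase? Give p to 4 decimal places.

p = -0.0221

ωT = 3.5694·0.394 = 1.406344; cosh(ωT) = 2.163022, sinh(ωT) = 1.917984
x(T) = p + (x₀−p)·cosh(ωT) + (ẋ₀/ω)·sinh(ωT) ⇒ p·(1 − cosh) = x(T) − x₀·cosh − (ẋ₀/ω)·sinh
numerator   = 0.0882 − (-0.0392)·2.163022 − (0.2741/3.5694)·1.917984 = 0.025705
denominator = 1 − 2.163022 = -1.163022
p = 0.025705 / -1.163022 = -0.0221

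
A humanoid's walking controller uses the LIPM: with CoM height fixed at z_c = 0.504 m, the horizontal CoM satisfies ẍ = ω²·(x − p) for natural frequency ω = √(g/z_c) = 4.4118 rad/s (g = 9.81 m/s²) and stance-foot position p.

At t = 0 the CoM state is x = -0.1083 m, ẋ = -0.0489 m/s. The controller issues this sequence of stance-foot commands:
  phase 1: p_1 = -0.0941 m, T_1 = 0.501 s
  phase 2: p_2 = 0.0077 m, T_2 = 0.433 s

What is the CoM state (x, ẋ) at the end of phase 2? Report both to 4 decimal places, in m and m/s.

x = -1.1224, ẋ = -4.9191

phase 1: p=-0.0941, T=0.501, ωT=2.210312, cosh=4.614113, sinh=4.504446; start (x,ẋ)=(-0.108300, -0.048900) → end (x,ẋ)=(-0.209547, -0.507823)
phase 2: p=0.0077, T=0.433, ωT=1.910309, cosh=3.451607, sinh=3.303572; start (x,ẋ)=(-0.209547, -0.507823) → end (x,ẋ)=(-1.122412, -4.919118)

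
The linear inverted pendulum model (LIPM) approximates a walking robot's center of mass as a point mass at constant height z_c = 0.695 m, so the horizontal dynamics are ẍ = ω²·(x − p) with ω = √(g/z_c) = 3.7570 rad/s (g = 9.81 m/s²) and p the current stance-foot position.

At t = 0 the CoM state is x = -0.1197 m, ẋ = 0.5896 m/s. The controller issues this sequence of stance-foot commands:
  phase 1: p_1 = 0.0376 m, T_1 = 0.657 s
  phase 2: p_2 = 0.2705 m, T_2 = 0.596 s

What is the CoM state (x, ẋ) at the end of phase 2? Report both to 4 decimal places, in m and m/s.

x = -0.8566, ẋ = -4.1305

phase 1: p=0.0376, T=0.657, ωT=2.468349, cosh=5.943834, sinh=5.859110; start (x,ẋ)=(-0.119700, 0.589600) → end (x,ẋ)=(0.022127, 0.041891)
phase 2: p=0.2705, T=0.596, ωT=2.239172, cosh=4.746052, sinh=4.639505; start (x,ẋ)=(0.022127, 0.041891) → end (x,ẋ)=(-0.856561, -4.130483)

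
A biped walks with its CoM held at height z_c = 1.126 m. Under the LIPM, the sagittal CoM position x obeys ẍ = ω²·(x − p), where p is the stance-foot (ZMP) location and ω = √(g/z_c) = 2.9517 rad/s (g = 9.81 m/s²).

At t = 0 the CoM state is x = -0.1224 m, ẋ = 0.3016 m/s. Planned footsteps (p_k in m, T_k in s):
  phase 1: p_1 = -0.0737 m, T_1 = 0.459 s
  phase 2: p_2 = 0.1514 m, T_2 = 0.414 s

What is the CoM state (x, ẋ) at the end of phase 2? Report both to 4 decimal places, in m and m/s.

phase 1: p=-0.0737, T=0.459, ωT=1.354830, cosh=2.067047, sinh=1.809056; start (x,ẋ)=(-0.122400, 0.301600) → end (x,ẋ)=(0.010481, 0.363374)
phase 2: p=0.1514, T=0.414, ωT=1.222004, cosh=1.844310, sinh=1.549671; start (x,ẋ)=(0.010481, 0.363374) → end (x,ẋ)=(0.082277, 0.025588)

x = 0.0823, ẋ = 0.0256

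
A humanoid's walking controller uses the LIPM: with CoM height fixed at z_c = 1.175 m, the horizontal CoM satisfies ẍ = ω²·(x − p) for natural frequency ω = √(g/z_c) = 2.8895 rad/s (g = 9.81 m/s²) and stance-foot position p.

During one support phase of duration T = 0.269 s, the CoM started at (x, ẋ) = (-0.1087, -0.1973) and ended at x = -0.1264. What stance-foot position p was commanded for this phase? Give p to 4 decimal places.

ωT = 2.8895·0.269 = 0.777276; cosh(ωT) = 1.317597, sinh(ωT) = 0.857940
x(T) = p + (x₀−p)·cosh(ωT) + (ẋ₀/ω)·sinh(ωT) ⇒ p·(1 − cosh) = x(T) − x₀·cosh − (ẋ₀/ω)·sinh
numerator   = -0.1264 − (-0.1087)·1.317597 − (-0.1973/2.8895)·0.857940 = 0.075404
denominator = 1 − 1.317597 = -0.317597
p = 0.075404 / -0.317597 = -0.2374

p = -0.2374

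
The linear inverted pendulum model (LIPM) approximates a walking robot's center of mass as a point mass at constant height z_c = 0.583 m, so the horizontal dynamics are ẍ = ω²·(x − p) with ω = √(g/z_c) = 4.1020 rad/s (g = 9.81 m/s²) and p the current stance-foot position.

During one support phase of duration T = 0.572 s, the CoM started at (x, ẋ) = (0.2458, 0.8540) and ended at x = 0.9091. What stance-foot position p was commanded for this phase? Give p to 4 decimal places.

p = 0.3428

ωT = 4.1020·0.572 = 2.346344; cosh(ωT) = 5.271511, sinh(ωT) = 5.175793
x(T) = p + (x₀−p)·cosh(ωT) + (ẋ₀/ω)·sinh(ωT) ⇒ p·(1 − cosh) = x(T) − x₀·cosh − (ẋ₀/ω)·sinh
numerator   = 0.9091 − (0.2458)·5.271511 − (0.8540/4.1020)·5.175793 = -1.464192
denominator = 1 − 5.271511 = -4.271511
p = -1.464192 / -4.271511 = 0.3428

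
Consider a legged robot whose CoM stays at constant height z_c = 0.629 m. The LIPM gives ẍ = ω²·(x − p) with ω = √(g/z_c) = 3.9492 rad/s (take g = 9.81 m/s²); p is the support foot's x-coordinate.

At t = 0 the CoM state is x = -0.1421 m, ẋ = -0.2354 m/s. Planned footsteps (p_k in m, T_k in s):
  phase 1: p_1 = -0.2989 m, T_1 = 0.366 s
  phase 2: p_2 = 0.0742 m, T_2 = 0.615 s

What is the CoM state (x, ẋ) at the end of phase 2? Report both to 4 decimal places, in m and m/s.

phase 1: p=-0.2989, T=0.366, ωT=1.445407, cosh=2.239615, sinh=2.003965; start (x,ẋ)=(-0.142100, -0.235400) → end (x,ẋ)=(-0.067179, 0.713719)
phase 2: p=0.0742, T=0.615, ωT=2.428758, cosh=5.716465, sinh=5.628318; start (x,ẋ)=(-0.067179, 0.713719) → end (x,ẋ)=(0.283191, 0.937474)

x = 0.2832, ẋ = 0.9375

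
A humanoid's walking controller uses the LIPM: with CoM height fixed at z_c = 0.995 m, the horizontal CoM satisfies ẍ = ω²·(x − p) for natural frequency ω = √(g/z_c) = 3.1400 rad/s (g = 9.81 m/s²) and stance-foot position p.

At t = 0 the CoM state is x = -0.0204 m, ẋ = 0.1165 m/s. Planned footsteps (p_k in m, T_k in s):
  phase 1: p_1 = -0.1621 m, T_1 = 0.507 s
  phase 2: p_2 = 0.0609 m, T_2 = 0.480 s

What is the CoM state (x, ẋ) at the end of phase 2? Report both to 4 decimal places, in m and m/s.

phase 1: p=-0.1621, T=0.507, ωT=1.591980, cosh=2.558495, sinh=2.354973; start (x,ẋ)=(-0.020400, 0.116500) → end (x,ẋ)=(0.287813, 1.345882)
phase 2: p=0.0609, T=0.480, ωT=1.507200, cosh=2.367802, sinh=2.146272; start (x,ẋ)=(0.287813, 1.345882) → end (x,ẋ)=(1.518130, 4.716012)

x = 1.5181, ẋ = 4.7160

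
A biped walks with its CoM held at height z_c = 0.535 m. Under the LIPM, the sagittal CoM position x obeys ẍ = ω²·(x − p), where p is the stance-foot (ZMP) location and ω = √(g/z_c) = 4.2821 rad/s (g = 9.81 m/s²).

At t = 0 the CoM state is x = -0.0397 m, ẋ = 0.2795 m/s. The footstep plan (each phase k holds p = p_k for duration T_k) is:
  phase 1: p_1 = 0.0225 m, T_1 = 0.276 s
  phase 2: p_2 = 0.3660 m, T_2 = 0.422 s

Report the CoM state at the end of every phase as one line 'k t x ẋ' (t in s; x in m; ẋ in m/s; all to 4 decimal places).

1 0.2760 0.0080 0.1052
2 0.6980 -0.6813 -4.2156

phase 1: p=0.0225, T=0.276, ωT=1.181860, cosh=1.783570, sinh=1.476862; start (x,ẋ)=(-0.039700, 0.279500) → end (x,ẋ)=(0.007959, 0.105151)
phase 2: p=0.3660, T=0.422, ωT=1.807046, cosh=3.128282, sinh=2.964143; start (x,ẋ)=(0.007959, 0.105151) → end (x,ẋ)=(-0.681265, -4.215584)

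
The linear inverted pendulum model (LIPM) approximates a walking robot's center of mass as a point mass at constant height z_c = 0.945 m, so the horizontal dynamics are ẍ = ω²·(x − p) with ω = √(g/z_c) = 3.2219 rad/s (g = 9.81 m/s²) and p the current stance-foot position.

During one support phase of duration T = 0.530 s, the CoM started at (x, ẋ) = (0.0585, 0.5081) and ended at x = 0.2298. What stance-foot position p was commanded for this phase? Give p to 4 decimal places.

p = 0.1934

ωT = 3.2219·0.530 = 1.707607; cosh(ωT) = 2.848523, sinh(ωT) = 2.667224
x(T) = p + (x₀−p)·cosh(ωT) + (ẋ₀/ω)·sinh(ωT) ⇒ p·(1 − cosh) = x(T) − x₀·cosh − (ẋ₀/ω)·sinh
numerator   = 0.2298 − (0.0585)·2.848523 − (0.5081/3.2219)·2.667224 = -0.357465
denominator = 1 − 2.848523 = -1.848523
p = -0.357465 / -1.848523 = 0.1934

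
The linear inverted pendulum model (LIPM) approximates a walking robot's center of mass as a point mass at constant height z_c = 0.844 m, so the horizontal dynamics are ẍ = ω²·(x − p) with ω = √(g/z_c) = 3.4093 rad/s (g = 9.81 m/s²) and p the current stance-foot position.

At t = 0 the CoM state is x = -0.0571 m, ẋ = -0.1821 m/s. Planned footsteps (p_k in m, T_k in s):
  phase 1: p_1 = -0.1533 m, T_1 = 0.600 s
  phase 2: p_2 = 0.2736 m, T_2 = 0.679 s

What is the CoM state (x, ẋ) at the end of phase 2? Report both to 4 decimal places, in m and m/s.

phase 1: p=-0.1533, T=0.600, ωT=2.045580, cosh=3.931474, sinh=3.802169; start (x,ẋ)=(-0.057100, -0.182100) → end (x,ẋ)=(0.021824, 0.531094)
phase 2: p=0.2736, T=0.679, ωT=2.314915, cosh=5.111417, sinh=5.012642; start (x,ẋ)=(0.021824, 0.531094) → end (x,ẋ)=(-0.232475, -1.588117)

x = -0.2325, ẋ = -1.5881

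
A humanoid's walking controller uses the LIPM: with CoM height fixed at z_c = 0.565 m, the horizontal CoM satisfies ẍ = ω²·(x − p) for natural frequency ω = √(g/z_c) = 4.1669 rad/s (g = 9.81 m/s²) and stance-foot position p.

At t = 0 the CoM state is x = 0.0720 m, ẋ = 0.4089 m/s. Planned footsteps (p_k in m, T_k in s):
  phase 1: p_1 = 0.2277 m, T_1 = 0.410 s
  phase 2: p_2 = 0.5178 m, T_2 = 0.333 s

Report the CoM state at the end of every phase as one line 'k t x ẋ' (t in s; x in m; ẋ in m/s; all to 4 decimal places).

phase 1: p=0.2277, T=0.410, ωT=1.708429, cosh=2.850716, sinh=2.669566; start (x,ẋ)=(0.072000, 0.408900) → end (x,ẋ)=(0.045809, -0.566320)
phase 2: p=0.5178, T=0.333, ωT=1.387578, cosh=2.127408, sinh=1.877729; start (x,ẋ)=(0.045809, -0.566320) → end (x,ẋ)=(-0.741517, -4.897794)

1 0.4100 0.0458 -0.5663
2 0.7430 -0.7415 -4.8978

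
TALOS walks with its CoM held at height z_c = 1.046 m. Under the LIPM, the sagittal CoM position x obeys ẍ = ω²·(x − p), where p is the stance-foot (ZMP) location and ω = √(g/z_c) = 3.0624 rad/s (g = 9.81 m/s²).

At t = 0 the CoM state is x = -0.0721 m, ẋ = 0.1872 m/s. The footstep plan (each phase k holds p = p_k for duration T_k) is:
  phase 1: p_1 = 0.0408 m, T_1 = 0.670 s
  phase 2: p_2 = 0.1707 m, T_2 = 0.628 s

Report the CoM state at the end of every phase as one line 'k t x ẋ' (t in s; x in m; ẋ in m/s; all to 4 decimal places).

1 0.6700 -0.1718 -0.5827
2 1.2980 -1.6633 -5.5482

phase 1: p=0.0408, T=0.670, ωT=2.051808, cosh=3.955230, sinh=3.826728; start (x,ẋ)=(-0.072100, 0.187200) → end (x,ẋ)=(-0.171823, -0.582653)
phase 2: p=0.1707, T=0.628, ωT=1.923187, cosh=3.494437, sinh=3.348296; start (x,ẋ)=(-0.171823, -0.582653) → end (x,ẋ)=(-1.663273, -5.548216)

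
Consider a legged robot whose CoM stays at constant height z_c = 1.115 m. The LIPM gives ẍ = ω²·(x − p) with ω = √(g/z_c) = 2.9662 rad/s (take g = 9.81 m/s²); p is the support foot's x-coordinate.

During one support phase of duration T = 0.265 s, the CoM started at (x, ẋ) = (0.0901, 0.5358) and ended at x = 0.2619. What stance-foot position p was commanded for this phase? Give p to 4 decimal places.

p = 0.0448

ωT = 2.9662·0.265 = 0.786043; cosh(ωT) = 1.325170, sinh(ωT) = 0.869525
x(T) = p + (x₀−p)·cosh(ωT) + (ẋ₀/ω)·sinh(ωT) ⇒ p·(1 − cosh) = x(T) − x₀·cosh − (ẋ₀/ω)·sinh
numerator   = 0.2619 − (0.0901)·1.325170 − (0.5358/2.9662)·0.869525 = -0.014565
denominator = 1 − 1.325170 = -0.325170
p = -0.014565 / -0.325170 = 0.0448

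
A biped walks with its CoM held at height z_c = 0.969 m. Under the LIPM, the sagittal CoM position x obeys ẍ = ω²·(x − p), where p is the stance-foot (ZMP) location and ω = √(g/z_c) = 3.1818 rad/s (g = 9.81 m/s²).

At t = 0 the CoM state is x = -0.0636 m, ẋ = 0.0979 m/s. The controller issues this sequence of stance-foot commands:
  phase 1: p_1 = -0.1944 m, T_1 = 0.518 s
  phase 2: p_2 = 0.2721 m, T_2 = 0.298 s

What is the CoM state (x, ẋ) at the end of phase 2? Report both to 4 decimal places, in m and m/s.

x = 0.6671, ẋ = 1.8083

phase 1: p=-0.1944, T=0.518, ωT=1.648172, cosh=2.694937, sinh=2.502536; start (x,ẋ)=(-0.063600, 0.097900) → end (x,ẋ)=(0.235098, 1.305338)
phase 2: p=0.2721, T=0.298, ωT=0.948176, cosh=1.484223, sinh=1.096776; start (x,ẋ)=(0.235098, 1.305338) → end (x,ẋ)=(0.667134, 1.808285)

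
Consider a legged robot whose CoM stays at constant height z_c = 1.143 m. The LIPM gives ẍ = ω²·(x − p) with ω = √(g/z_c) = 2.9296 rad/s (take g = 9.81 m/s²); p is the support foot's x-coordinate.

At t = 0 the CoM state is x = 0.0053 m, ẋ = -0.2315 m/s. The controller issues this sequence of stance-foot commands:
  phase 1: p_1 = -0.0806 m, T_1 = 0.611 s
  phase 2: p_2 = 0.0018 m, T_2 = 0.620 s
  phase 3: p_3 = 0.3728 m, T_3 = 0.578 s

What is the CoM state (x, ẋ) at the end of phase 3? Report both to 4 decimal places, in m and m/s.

phase 1: p=-0.0806, T=0.611, ωT=1.789986, cosh=3.078164, sinh=2.911202; start (x,ẋ)=(0.005300, -0.231500) → end (x,ẋ)=(-0.046232, 0.020017)
phase 2: p=0.0018, T=0.620, ωT=1.816352, cosh=3.156001, sinh=2.993383; start (x,ẋ)=(-0.046232, 0.020017) → end (x,ẋ)=(-0.129336, -0.358039)
phase 3: p=0.3728, T=0.578, ωT=1.693309, cosh=2.810676, sinh=2.626766; start (x,ẋ)=(-0.129336, -0.358039) → end (x,ẋ)=(-1.359570, -4.870457)

x = -1.3596, ẋ = -4.8705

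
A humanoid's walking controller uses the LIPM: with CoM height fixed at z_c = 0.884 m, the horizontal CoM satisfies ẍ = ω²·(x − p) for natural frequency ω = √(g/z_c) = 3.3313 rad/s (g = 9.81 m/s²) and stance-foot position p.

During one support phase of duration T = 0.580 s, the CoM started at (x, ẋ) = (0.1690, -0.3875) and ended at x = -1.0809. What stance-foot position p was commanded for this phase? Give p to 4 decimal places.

p = 0.5084

ωT = 3.3313·0.580 = 1.932154; cosh(ωT) = 3.524601, sinh(ωT) = 3.379765
x(T) = p + (x₀−p)·cosh(ωT) + (ẋ₀/ω)·sinh(ωT) ⇒ p·(1 − cosh) = x(T) − x₀·cosh − (ẋ₀/ω)·sinh
numerator   = -1.0809 − (0.1690)·3.524601 − (-0.3875/3.3313)·3.379765 = -1.283420
denominator = 1 − 3.524601 = -2.524601
p = -1.283420 / -2.524601 = 0.5084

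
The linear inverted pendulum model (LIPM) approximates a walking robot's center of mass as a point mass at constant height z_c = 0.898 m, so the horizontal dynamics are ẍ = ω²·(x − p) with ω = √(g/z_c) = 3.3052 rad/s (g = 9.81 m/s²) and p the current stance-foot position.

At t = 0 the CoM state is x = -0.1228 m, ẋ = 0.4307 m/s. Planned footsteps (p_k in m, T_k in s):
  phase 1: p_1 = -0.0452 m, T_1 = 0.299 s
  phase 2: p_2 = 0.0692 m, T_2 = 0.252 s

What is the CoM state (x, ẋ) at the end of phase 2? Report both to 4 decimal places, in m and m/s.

x = 0.0588, ẋ = 0.2412

phase 1: p=-0.0452, T=0.299, ωT=0.988255, cosh=1.529384, sinh=1.157158; start (x,ẋ)=(-0.122800, 0.430700) → end (x,ẋ)=(-0.013091, 0.361914)
phase 2: p=0.0692, T=0.252, ωT=0.832910, cosh=1.367392, sinh=0.932610; start (x,ẋ)=(-0.013091, 0.361914) → end (x,ẋ)=(0.058795, 0.241219)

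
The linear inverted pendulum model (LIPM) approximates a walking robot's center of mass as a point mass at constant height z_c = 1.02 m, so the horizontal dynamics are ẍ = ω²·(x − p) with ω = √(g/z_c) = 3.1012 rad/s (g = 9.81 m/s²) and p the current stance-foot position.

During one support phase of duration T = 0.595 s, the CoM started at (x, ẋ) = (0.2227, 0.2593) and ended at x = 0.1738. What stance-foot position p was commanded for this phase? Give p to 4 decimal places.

p = 0.3595

ωT = 3.1012·0.595 = 1.845214; cosh(ωT) = 3.243723, sinh(ωT) = 3.085731
x(T) = p + (x₀−p)·cosh(ωT) + (ẋ₀/ω)·sinh(ωT) ⇒ p·(1 − cosh) = x(T) − x₀·cosh − (ẋ₀/ω)·sinh
numerator   = 0.1738 − (0.2227)·3.243723 − (0.2593/3.1012)·3.085731 = -0.806584
denominator = 1 − 3.243723 = -2.243723
p = -0.806584 / -2.243723 = 0.3595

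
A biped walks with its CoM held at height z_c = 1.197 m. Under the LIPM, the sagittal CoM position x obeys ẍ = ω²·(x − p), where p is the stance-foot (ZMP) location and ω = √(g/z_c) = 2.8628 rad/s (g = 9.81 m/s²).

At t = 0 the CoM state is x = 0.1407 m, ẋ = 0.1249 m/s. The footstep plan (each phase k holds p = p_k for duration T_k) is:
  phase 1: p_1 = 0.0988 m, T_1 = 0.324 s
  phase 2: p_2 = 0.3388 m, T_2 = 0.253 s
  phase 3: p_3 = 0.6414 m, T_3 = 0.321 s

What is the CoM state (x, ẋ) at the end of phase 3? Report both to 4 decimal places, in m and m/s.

phase 1: p=0.0988, T=0.324, ωT=0.927547, cosh=1.461911, sinh=1.066389; start (x,ẋ)=(0.140700, 0.124900) → end (x,ẋ)=(0.206579, 0.310507)
phase 2: p=0.3388, T=0.253, ωT=0.724288, cosh=1.273966, sinh=0.789297; start (x,ẋ)=(0.206579, 0.310507) → end (x,ẋ)=(0.255965, 0.096810)
phase 3: p=0.6414, T=0.321, ωT=0.918959, cosh=1.452807, sinh=1.053872; start (x,ẋ)=(0.255965, 0.096810) → end (x,ẋ)=(0.117075, -1.022223)

x = 0.1171, ẋ = -1.0222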